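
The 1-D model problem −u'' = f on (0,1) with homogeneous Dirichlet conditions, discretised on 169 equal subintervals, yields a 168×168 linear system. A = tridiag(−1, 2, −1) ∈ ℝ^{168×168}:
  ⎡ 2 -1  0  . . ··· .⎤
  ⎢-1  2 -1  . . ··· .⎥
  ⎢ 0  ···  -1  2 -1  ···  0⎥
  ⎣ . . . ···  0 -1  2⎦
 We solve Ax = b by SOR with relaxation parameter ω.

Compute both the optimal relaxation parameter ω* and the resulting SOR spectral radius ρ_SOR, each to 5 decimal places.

ω* = 1.96350, ρ_SOR = 0.96350

n=168: λ(B_J) = 1 − λ(A)/2 = cos(kπ/169); k=1 gives ρ_J = 0.99983.
root = sin(π/169) = 0.018588  (since 1−cos² = sin²).
Young: ω* = 2/(1+√(1−ρ_J²)) = 2/(1+0.018588) = 2/1.018588 = 1.96350.
ρ(B_{ω*}) = ω*−1 = 0.96350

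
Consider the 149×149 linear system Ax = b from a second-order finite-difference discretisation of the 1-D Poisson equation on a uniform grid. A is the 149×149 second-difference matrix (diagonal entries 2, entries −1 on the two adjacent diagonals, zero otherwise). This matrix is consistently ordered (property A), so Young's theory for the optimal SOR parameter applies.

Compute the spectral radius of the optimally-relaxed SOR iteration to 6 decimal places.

ρ_SOR = 0.958974

spectrum of D⁻¹(L+U) = {cos(kπ/150) : 1≤k≤149}; ρ_J = cos(π/150) = 0.999781.
√(1−ρ_J²) simplifies to sin(π/150) = 0.0209424.
So ω* = 2/1.0209424 = 1.958974 (Young).
Hence ρ(B_{ω*}) = 1.958974 − 1 = 0.958974.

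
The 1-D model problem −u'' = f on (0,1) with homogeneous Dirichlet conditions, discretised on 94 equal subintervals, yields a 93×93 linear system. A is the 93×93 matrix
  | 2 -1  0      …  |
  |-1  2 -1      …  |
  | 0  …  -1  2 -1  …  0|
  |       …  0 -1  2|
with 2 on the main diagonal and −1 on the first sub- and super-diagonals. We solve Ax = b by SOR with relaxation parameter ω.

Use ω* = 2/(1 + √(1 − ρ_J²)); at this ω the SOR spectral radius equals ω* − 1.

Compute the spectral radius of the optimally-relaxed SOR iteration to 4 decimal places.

ρ_SOR = 0.9353

B_J for the 93×93 system has eigenvalues cos(kπ/94); ρ_J = cos(π/94) = 0.9994.
√(1−ρ_J²) simplifies to sin(π/94) = 0.03341.
Then 2/(1+√(1−ρ_J²)) = 2/(1+0.03341); ω* = 2/1.03341 = 1.9353.
At ω = 1.9353 every |λ(B_ω)| = ω−1, so ρ_SOR = 0.9353.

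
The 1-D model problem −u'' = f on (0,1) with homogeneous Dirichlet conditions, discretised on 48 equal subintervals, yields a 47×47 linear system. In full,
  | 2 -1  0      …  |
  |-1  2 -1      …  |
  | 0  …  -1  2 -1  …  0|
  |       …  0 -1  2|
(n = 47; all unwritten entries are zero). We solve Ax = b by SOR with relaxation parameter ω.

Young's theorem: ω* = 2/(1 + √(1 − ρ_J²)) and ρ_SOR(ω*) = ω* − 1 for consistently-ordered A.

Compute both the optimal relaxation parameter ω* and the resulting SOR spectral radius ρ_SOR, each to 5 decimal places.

spectrum of D⁻¹(L+U) = {cos(kπ/48) : 1≤k≤47}; ρ_J = cos(π/48) = 0.99786.
1 − cos²(π/48) = sin²(π/48) ⇒ √(1−ρ_J²) = sin(π/48) = 0.065403.
So ω* = 2/1.065403 = 1.87722 (Young).
ρ_SOR = ω* − 1 ≈ 0.87722.

ω* = 1.87722, ρ_SOR = 0.87722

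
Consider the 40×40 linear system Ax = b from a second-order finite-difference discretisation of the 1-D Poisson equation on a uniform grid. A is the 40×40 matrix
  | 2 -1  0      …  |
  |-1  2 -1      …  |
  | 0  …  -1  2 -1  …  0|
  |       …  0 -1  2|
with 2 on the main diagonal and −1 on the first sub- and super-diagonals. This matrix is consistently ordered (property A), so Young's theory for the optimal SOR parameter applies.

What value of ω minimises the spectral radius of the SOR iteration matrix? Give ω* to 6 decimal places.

[ρ_J] n=40: ρ(B_J) = cos(π/(n+1)) = cos(π/41) = 0.997066.
root = sin(π/41) = 0.0765493  (since 1−cos² = sin²).
ω* = 2/(1 + 0.0765493) = 2/1.0765493 = 1.857788.
ρ_SOR = ω* − 1 = 1.857788 − 1 = 0.857788.

ω* = 1.857788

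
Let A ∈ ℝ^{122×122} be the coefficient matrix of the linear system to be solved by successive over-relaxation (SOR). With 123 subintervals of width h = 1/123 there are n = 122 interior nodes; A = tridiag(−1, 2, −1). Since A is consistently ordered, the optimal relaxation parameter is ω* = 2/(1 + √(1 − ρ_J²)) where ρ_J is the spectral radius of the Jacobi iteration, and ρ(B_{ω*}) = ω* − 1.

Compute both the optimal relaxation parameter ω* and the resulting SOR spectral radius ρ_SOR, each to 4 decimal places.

n=122: λ(B_J) = 1 − λ(A)/2 = cos(kπ/123); k=1 gives ρ_J = 0.9997.
√(1 − cos²(π/123)) = sin(π/123) ≈ 0.02554.
Then 2/(1+√(1−ρ_J²)) = 2/(1+0.02554); ω* = 2/1.02554 = 1.9502.
At ω = 1.9502 every |λ(B_ω)| = ω−1, so ρ_SOR = 0.9502.

ω* = 1.9502, ρ_SOR = 0.9502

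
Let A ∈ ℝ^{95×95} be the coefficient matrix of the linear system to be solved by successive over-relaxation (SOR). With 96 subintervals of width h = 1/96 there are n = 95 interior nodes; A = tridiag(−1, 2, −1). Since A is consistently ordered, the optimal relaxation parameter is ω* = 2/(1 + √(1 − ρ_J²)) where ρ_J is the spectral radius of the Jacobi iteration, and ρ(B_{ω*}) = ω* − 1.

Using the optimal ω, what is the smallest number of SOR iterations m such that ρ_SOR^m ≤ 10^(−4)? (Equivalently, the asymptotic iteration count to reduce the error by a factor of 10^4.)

m = 141

With n=95, ρ(Jacobi) = cos(π/96) = 0.9994646.
√(1−ρ_J²) simplifies to sin(π/96) = 0.0327191.
ω* = 2/(1+0.0327191) = 1.9366350
At ω = 1.9366350 every |λ(B_ω)| = ω−1, so ρ_SOR = 0.9366350.
4·ln10 = 9.21034; −ln(0.9366350) = 0.0654616; m = ⌈9.21034/0.0654616⌉ = ⌈140.698⌉ = 141.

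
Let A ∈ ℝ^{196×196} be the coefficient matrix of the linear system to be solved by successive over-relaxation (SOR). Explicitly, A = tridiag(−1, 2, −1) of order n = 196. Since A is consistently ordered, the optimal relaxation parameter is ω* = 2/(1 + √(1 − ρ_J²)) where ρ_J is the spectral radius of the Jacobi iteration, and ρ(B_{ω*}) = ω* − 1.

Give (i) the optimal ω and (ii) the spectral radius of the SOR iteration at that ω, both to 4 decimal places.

n=196: λ(B_J) = 1 − λ(A)/2 = cos(kπ/197); k=1 gives ρ_J = 0.9999.
root = sin(π/197) = 0.01595  (since 1−cos² = sin²).
[ω*] 2 ÷ (1 + 0.01595) = 2 ÷ 1.01595 = 1.9686.
ρ_SOR = ω* − 1 = 1.9686 − 1 = 0.9686.

ω* = 1.9686, ρ_SOR = 0.9686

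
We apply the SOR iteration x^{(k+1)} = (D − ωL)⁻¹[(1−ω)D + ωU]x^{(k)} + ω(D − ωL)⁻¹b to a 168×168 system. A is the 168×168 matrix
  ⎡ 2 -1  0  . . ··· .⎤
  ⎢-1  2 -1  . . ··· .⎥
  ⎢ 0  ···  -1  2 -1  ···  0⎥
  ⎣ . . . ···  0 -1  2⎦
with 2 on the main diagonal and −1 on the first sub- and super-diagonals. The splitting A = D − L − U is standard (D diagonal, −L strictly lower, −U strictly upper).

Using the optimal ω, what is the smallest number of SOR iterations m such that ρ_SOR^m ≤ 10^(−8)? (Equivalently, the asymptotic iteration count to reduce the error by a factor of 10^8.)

[ρ_J] n=168: ρ(B_J) = cos(π/(n+1)) = cos(π/169) = 0.9998272.
√(1−ρ_J²) = |sin(π/169)| = 0.0185882
Young: ω* = 2/(1+√(1−ρ_J²)) = 2/(1+0.0185882) = 2/1.0185882 = 1.9635020.
Hence ρ(B_{ω*}) = 1.9635020 − 1 = 0.9635020.
For 8 digits: m = 8·ln10 / (−ln 0.9635020) = 18.4207/0.0371807 = 495.437; round up → m = 496.

m = 496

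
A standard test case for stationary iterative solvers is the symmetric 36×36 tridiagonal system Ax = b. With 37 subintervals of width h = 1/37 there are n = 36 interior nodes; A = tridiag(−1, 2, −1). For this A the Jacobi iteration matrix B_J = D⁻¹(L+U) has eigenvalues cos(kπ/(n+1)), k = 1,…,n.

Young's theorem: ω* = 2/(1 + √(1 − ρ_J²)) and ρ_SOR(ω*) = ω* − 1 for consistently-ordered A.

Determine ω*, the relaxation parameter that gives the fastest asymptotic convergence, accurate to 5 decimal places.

ω* = 1.84365

ρ_J = max_k |cos(kπ/37)| = cos(π/37) = 0.99640
√(1−ρ_J²) = |sin(π/37)| = 0.084806
So ω* = 2/1.084806 = 1.84365 (Young).
ρ(B_{ω*}) = ω*−1 = 0.84365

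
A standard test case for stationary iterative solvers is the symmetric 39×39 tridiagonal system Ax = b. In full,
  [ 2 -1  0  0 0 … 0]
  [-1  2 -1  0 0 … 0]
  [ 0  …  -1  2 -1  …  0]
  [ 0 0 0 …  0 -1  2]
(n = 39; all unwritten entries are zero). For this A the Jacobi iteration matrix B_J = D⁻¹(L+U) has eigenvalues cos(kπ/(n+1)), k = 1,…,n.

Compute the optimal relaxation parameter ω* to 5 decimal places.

ω* = 1.85450

n=39: λ(B_J) = 1 − λ(A)/2 = cos(kπ/40); k=1 gives ρ_J = 0.99692.
1 − cos²(π/40) = sin²(π/40) ⇒ √(1−ρ_J²) = sin(π/40) = 0.078459.
Then 2/(1+√(1−ρ_J²)) = 2/(1+0.078459); ω* = 2/1.078459 = 1.85450.
ρ_SOR = ω* − 1 ≈ 0.85450.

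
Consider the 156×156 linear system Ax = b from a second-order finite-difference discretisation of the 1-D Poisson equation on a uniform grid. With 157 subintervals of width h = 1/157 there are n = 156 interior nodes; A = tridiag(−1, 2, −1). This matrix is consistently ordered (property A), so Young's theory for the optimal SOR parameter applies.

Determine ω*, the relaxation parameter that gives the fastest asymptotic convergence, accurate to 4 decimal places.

ω* = 1.9608

With n=156, ρ(Jacobi) = cos(π/157) = 0.9998.
1 − cos²(π/157) = sin²(π/157) ⇒ √(1−ρ_J²) = sin(π/157) = 0.02001.
ω* = 2/(1+0.02001) = 1.9608
and ρ(B_{ω*}) = 1.9608 − 1 = 0.9608.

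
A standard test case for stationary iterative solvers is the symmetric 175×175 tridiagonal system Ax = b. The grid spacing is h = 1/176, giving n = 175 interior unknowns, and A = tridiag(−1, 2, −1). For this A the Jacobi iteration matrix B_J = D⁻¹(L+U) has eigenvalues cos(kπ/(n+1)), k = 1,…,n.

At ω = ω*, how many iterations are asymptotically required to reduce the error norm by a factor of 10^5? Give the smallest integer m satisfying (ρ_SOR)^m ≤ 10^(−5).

spectrum of D⁻¹(L+U) = {cos(kπ/176) : 1≤k≤175}; ρ_J = cos(π/176) = 0.9998407.
√(1−ρ_J²) = |sin(π/176)| = 0.0178490
[ω*] 2 ÷ (1 + 0.0178490) = 2 ÷ 1.0178490 = 1.9649280.
ρ_SOR = ω* − 1 = 1.9649280 − 1 = 0.9649280.
Need (0.9649280)^m ≤ 10^(−5): m ≥ 5·ln10/|ln 0.9649280| = 11.5129/0.0357018 = 322.474 ⇒ m = 323.

m = 323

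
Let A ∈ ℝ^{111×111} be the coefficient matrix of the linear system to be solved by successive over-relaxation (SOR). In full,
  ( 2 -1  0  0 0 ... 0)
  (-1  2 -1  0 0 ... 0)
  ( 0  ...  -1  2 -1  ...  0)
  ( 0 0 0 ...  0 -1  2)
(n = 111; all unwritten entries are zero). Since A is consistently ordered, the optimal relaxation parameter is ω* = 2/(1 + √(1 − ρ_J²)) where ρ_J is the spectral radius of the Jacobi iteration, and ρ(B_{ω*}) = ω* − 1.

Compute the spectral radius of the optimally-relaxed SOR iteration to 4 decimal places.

With n=111, ρ(Jacobi) = cos(π/112) = 0.9996.
√(1 − cos²(π/112)) = sin(π/112) ≈ 0.02805.
Young: ω* = 2/(1+√(1−ρ_J²)) = 2/(1+0.02805) = 2/1.02805 = 1.9454.
At ω = 1.9454 every |λ(B_ω)| = ω−1, so ρ_SOR = 0.9454.

ρ_SOR = 0.9454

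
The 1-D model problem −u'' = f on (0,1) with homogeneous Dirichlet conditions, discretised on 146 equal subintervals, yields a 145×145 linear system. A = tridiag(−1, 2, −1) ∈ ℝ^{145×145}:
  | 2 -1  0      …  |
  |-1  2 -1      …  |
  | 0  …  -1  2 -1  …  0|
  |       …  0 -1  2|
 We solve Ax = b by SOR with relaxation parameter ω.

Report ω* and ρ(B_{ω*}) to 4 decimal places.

B_J for the 145×145 system has eigenvalues cos(kπ/146); ρ_J = cos(π/146) = 0.9998.
√(1−ρ_J²) simplifies to sin(π/146) = 0.02152.
Then 2/(1+√(1−ρ_J²)) = 2/(1+0.02152); ω* = 2/1.02152 = 1.9579.
[ρ_SOR] ω* − 1 = 0.9579.

ω* = 1.9579, ρ_SOR = 0.9579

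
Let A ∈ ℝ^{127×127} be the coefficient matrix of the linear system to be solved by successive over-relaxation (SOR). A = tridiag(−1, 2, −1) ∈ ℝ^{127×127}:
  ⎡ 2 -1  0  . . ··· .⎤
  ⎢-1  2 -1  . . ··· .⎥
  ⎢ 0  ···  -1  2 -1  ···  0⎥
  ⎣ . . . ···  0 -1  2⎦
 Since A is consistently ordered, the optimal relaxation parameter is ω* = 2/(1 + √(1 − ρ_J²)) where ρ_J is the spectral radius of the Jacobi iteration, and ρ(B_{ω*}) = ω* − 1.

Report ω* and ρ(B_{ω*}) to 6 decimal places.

ω* = 1.952093, ρ_SOR = 0.952093

½·tridiag(1,0,1) at n=127: λ_k = cos(kπ/128); max |λ| at k=1 ⇒ ρ_J = cos(π/128) ≈ 0.999699.
1 − cos²(π/128) = sin²(π/128) ⇒ √(1−ρ_J²) = sin(π/128) = 0.0245412.
Young: ω* = 2/(1+√(1−ρ_J²)) = 2/(1+0.0245412) = 2/1.0245412 = 1.952093.
ρ_SOR = ω* − 1 ≈ 0.952093.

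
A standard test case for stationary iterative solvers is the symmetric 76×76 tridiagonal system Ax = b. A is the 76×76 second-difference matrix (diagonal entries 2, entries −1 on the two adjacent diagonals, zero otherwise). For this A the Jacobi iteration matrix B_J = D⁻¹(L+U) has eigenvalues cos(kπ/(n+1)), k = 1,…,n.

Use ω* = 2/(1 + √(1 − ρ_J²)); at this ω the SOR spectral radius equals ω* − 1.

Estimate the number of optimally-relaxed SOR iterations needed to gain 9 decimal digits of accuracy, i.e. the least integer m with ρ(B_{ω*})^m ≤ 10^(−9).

½·tridiag(1,0,1) at n=76: λ_k = cos(kπ/77); max |λ| at k=1 ⇒ ρ_J = cos(π/77) ≈ 0.9991678.
√(1−ρ_J²) simplifies to sin(π/77) = 0.0407886.
ω* = 2/(1 + 0.0407886) = 2/1.0407886 = 1.9216198.
ρ(B_{ω*}) = ω*−1 = 0.9216198
Need (0.9216198)^m ≤ 10^(−9): m ≥ 9·ln10/|ln 0.9216198| = 20.7233/0.0816225 = 253.892 ⇒ m = 254.

m = 254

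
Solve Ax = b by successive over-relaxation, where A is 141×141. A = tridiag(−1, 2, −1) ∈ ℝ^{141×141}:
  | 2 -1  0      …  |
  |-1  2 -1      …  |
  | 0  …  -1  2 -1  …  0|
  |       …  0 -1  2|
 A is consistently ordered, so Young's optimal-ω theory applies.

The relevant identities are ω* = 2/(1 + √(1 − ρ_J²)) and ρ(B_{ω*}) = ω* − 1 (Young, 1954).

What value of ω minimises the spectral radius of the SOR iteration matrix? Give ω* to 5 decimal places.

n=141: λ(B_J) = 1 − λ(A)/2 = cos(kπ/142); k=1 gives ρ_J = 0.99976.
1 − cos²(π/142) = sin²(π/142) ⇒ √(1−ρ_J²) = sin(π/142) = 0.022122.
ω* = 2 / (1 + 0.022122) = 2 / 1.022122 ≈ 1.95671.
ρ_SOR = ω* − 1 = 1.95671 − 1 = 0.95671.

ω* = 1.95671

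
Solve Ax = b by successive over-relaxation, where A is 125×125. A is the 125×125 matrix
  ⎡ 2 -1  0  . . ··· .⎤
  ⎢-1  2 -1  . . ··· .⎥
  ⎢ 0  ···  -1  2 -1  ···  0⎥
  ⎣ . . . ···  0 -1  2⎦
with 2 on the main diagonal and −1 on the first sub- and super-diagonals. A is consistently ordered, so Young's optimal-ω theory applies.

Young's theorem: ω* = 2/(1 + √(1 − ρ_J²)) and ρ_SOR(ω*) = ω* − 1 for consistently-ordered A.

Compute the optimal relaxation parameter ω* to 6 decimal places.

[ρ_J] n=125: ρ(B_J) = cos(π/(n+1)) = cos(π/126) = 0.999689.
√(1 − cos²(π/126)) = sin(π/126) ≈ 0.0249307.
ω* = 2/(1 + 0.0249307) = 2/1.0249307 = 1.951351.
ρ_SOR = ω* − 1 = 1.951351 − 1 = 0.951351.

ω* = 1.951351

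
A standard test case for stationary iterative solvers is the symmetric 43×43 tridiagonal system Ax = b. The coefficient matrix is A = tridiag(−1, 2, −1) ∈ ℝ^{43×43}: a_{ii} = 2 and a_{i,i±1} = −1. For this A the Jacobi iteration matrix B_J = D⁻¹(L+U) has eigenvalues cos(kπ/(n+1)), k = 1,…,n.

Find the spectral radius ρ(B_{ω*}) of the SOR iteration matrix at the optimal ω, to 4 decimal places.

ρ_SOR = 0.8668

spectrum of D⁻¹(L+U) = {cos(kπ/44) : 1≤k≤43}; ρ_J = cos(π/44) = 0.9975.
√(1 − cos²(π/44)) = sin(π/44) ≈ 0.07134.
ω* = 2/(1+0.07134) = 1.8668
ρ_SOR = ω* − 1 ≈ 0.8668.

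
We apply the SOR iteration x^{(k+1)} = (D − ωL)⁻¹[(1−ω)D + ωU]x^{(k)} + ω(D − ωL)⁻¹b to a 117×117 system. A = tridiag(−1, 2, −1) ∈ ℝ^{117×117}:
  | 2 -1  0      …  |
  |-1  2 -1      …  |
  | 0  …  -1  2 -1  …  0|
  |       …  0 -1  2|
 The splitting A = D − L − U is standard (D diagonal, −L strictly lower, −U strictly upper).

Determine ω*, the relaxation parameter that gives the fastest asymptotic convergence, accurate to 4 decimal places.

ω* = 1.9481

spectrum of D⁻¹(L+U) = {cos(kπ/118) : 1≤k≤117}; ρ_J = cos(π/118) = 0.9996.
1 − cos²(π/118) = sin²(π/118) ⇒ √(1−ρ_J²) = sin(π/118) = 0.02662.
Young: ω* = 2/(1+√(1−ρ_J²)) = 2/(1+0.02662) = 2/1.02662 = 1.9481.
ρ(B_{ω*}) = ω*−1 = 0.9481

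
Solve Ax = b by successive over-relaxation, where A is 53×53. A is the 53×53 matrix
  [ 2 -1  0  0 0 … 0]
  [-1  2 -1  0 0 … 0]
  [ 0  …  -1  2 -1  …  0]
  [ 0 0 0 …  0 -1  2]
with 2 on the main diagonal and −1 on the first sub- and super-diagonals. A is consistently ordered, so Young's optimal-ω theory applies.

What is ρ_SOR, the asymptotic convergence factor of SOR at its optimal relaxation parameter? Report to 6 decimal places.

ρ_J = max_k |cos(kπ/54)| = cos(π/54) = 0.998308
√(1−ρ_J²) simplifies to sin(π/54) = 0.0581448.
Young: ω* = 2/(1+√(1−ρ_J²)) = 2/(1+0.0581448) = 2/1.0581448 = 1.890100.
ρ_SOR = ω* − 1 = 1.890100 − 1 = 0.890100.

ρ_SOR = 0.890100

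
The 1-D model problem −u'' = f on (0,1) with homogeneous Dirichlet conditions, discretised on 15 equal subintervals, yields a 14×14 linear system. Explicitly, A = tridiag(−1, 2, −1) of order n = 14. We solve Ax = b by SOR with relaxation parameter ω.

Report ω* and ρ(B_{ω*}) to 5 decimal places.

ω* = 1.65575, ρ_SOR = 0.65575

½·tridiag(1,0,1) at n=14: λ_k = cos(kπ/15); max |λ| at k=1 ⇒ ρ_J = cos(π/15) ≈ 0.97815.
√(1 − cos²(π/15)) = sin(π/15) ≈ 0.207912.
Young: ω* = 2/(1+√(1−ρ_J²)) = 2/(1+0.207912) = 2/1.207912 = 1.65575.
ρ_SOR = ω* − 1 = 1.65575 − 1 = 0.65575.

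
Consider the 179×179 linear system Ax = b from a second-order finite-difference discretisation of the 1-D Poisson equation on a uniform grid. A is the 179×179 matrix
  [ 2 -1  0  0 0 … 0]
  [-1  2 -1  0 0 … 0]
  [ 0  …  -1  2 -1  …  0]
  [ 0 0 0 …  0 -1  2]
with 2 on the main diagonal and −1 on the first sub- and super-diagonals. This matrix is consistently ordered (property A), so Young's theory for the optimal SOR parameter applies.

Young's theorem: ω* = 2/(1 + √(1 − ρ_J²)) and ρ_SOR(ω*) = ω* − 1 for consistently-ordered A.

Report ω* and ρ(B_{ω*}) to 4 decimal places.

spectrum of D⁻¹(L+U) = {cos(kπ/180) : 1≤k≤179}; ρ_J = cos(π/180) = 0.9998.
√(1−ρ_J²) = |sin(π/180)| = 0.01745
Young: ω* = 2/(1+√(1−ρ_J²)) = 2/(1+0.01745) = 2/1.01745 = 1.9657.
and ρ(B_{ω*}) = 1.9657 − 1 = 0.9657.

ω* = 1.9657, ρ_SOR = 0.9657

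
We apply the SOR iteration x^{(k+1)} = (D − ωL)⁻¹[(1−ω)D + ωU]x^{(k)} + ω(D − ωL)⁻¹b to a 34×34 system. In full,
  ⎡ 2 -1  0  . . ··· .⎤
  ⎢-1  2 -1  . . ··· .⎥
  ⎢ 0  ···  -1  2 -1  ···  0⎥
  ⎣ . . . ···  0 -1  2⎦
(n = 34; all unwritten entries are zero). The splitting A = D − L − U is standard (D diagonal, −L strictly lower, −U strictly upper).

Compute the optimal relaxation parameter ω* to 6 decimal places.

½·tridiag(1,0,1) at n=34: λ_k = cos(kπ/35); max |λ| at k=1 ⇒ ρ_J = cos(π/35) ≈ 0.995974.
√(1 − cos²(π/35)) = sin(π/35) ≈ 0.0896393.
ω* = 2 / (1 + 0.0896393) = 2 / 1.0896393 ≈ 1.835470.
and ρ(B_{ω*}) = 1.835470 − 1 = 0.835470.

ω* = 1.835470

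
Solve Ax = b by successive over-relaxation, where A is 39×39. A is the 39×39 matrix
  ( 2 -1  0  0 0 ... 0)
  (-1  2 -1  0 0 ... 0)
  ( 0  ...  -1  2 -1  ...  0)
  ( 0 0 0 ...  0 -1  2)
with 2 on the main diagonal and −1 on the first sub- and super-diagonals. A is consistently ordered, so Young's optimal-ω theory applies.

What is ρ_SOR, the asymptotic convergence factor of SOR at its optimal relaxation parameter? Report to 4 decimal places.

With n=39, ρ(Jacobi) = cos(π/40) = 0.9969.
√(1−ρ_J²) simplifies to sin(π/40) = 0.07846.
ω* = 2 / (1 + 0.07846) = 2 / 1.07846 ≈ 1.8545.
ρ_SOR = ω* − 1 ≈ 0.8545.

ρ_SOR = 0.8545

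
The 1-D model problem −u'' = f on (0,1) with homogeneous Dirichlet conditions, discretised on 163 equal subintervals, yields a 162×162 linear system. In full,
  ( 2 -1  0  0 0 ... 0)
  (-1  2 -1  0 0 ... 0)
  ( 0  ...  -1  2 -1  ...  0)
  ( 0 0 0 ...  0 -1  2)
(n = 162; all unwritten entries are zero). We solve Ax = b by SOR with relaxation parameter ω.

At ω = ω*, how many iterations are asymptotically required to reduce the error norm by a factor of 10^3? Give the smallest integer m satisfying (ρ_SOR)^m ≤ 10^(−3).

m = 180

B_J for the 162×162 system has eigenvalues cos(kπ/163); ρ_J = cos(π/163) = 0.9998143.
√(1−ρ_J²) = |sin(π/163)| = 0.0192724
ω* = 2/(1+0.0192724) = 1.9621840
[ρ_SOR] ω* − 1 = 0.9621840.
For 3 digits: m = 3·ln10 / (−ln 0.9621840) = 6.90776/0.0385496 = 179.191; round up → m = 180.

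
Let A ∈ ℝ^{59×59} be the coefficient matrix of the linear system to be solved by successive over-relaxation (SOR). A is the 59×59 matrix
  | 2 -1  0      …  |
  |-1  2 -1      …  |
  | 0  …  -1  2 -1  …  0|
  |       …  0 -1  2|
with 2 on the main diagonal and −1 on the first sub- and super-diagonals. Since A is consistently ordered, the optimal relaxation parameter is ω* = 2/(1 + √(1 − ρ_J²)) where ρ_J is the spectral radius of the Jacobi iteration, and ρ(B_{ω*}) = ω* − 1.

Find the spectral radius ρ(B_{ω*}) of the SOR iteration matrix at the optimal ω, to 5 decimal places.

½·tridiag(1,0,1) at n=59: λ_k = cos(kπ/60); max |λ| at k=1 ⇒ ρ_J = cos(π/60) ≈ 0.99863.
√(1−ρ_J²) simplifies to sin(π/60) = 0.052336.
Then 2/(1+√(1−ρ_J²)) = 2/(1+0.052336); ω* = 2/1.052336 = 1.90053.
ρ_SOR = ω* − 1 = 1.90053 − 1 = 0.90053.

ρ_SOR = 0.90053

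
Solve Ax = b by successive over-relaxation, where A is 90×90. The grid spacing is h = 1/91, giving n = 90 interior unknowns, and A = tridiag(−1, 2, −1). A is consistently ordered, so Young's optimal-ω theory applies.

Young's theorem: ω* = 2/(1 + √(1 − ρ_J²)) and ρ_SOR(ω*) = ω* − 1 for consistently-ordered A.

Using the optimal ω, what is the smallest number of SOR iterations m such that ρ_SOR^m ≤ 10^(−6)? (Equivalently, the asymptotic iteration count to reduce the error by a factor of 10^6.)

spectrum of D⁻¹(L+U) = {cos(kπ/91) : 1≤k≤90}; ρ_J = cos(π/91) = 0.9994041.
√(1−ρ_J²) simplifies to sin(π/91) = 0.0345161.
ω* = 2/(1+0.0345161) = 1.9332710
At ω = 1.9332710 every |λ(B_ω)| = ω−1, so ρ_SOR = 0.9332710.
ρ_SOR^m ≤ 10^(−6) ⇔ m ≥ 6·ln10/(−ln 0.9332710) = 13.8155/0.0690597 = 200.052; m = ⌈200.052⌉ = 201.

m = 201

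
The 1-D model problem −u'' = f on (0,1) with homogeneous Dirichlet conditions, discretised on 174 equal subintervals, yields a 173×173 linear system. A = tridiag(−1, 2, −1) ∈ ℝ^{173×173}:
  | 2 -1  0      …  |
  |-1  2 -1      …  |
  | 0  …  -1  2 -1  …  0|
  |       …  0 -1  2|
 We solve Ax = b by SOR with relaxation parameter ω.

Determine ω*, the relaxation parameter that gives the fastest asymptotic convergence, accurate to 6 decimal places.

ω* = 1.964532

½·tridiag(1,0,1) at n=173: λ_k = cos(kπ/174); max |λ| at k=1 ⇒ ρ_J = cos(π/174) ≈ 0.999837.
√(1−ρ_J²) = |sin(π/174)| = 0.0180541
ω* = 2/(1 + 0.0180541) = 2/1.0180541 = 1.964532.
ρ_SOR = ω* − 1 = 1.964532 − 1 = 0.964532.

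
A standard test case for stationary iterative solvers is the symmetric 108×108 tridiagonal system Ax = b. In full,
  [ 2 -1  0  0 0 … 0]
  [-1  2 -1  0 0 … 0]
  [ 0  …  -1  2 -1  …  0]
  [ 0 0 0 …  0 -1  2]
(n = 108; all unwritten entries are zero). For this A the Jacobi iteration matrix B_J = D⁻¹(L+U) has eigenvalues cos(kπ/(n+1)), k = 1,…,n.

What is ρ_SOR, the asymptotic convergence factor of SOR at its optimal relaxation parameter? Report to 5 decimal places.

With n=108, ρ(Jacobi) = cos(π/109) = 0.99958.
1 − cos²(π/109) = sin²(π/109) ⇒ √(1−ρ_J²) = sin(π/109) = 0.028818.
Young: ω* = 2/(1+√(1−ρ_J²)) = 2/(1+0.028818) = 2/1.028818 = 1.94398.
At ω = 1.94398 every |λ(B_ω)| = ω−1, so ρ_SOR = 0.94398.

ρ_SOR = 0.94398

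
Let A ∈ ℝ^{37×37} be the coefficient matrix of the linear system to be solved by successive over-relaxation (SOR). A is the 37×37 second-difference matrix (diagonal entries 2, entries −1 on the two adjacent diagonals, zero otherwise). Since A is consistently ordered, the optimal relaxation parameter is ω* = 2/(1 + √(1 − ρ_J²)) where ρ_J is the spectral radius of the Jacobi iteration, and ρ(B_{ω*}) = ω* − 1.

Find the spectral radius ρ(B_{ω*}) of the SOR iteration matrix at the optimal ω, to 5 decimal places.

ρ_SOR = 0.84744

spectrum of D⁻¹(L+U) = {cos(kπ/38) : 1≤k≤37}; ρ_J = cos(π/38) = 0.99658.
√(1−ρ_J²) simplifies to sin(π/38) = 0.082579.
ω* = 2/(1 + 0.082579) = 2/1.082579 = 1.84744.
ρ_SOR = ω* − 1 ≈ 0.84744.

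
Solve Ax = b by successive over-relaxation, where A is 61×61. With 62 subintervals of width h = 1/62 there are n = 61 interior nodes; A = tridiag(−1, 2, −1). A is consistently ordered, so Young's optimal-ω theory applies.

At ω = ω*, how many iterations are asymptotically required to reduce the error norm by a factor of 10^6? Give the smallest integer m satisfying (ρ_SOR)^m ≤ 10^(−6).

m = 137

n=61: λ(B_J) = 1 − λ(A)/2 = cos(kπ/62); k=1 gives ρ_J = 0.9987165.
1 − cos²(π/62) = sin²(π/62) ⇒ √(1−ρ_J²) = sin(π/62) = 0.0506492.
ω* = 2/(1+0.0506492) = 1.9035849
[ρ_SOR] ω* − 1 = 0.9035849.
Need (0.9035849)^m ≤ 10^(−6): m ≥ 6·ln10/|ln 0.9035849| = 13.8155/0.101385 = 136.268 ⇒ m = 137.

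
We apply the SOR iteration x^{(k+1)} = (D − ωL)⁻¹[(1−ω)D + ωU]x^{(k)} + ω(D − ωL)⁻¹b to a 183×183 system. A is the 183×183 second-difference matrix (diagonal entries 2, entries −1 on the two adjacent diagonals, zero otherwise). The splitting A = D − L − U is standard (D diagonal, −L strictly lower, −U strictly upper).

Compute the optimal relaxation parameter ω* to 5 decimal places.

[ρ_J] n=183: ρ(B_J) = cos(π/(n+1)) = cos(π/184) = 0.99985.
√(1 − cos²(π/184)) = sin(π/184) ≈ 0.017073.
Young: ω* = 2/(1+√(1−ρ_J²)) = 2/(1+0.017073) = 2/1.017073 = 1.96643.
ρ_SOR = ω* − 1 = 1.96643 − 1 = 0.96643.

ω* = 1.96643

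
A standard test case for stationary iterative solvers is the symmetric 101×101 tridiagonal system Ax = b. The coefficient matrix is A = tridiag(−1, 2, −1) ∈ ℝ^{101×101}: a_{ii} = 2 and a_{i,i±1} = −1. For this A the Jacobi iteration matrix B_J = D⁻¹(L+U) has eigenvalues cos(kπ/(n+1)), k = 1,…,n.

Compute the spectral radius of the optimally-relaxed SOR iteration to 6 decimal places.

ρ_SOR = 0.940250

spectrum of D⁻¹(L+U) = {cos(kπ/102) : 1≤k≤101}; ρ_J = cos(π/102) = 0.999526.
root = sin(π/102) = 0.0307951  (since 1−cos² = sin²).
ω* = 2/(1 + 0.0307951) = 2/1.0307951 = 1.940250.
and ρ(B_{ω*}) = 1.940250 − 1 = 0.940250.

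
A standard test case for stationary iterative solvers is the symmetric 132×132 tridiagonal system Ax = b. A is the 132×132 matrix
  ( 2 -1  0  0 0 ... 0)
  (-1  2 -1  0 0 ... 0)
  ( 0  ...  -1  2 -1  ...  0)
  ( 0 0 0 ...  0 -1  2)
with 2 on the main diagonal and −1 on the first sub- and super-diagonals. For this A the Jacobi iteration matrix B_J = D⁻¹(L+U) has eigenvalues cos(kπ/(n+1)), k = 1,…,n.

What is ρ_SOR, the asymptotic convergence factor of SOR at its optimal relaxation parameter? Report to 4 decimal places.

ρ_SOR = 0.9539

½·tridiag(1,0,1) at n=132: λ_k = cos(kπ/133); max |λ| at k=1 ⇒ ρ_J = cos(π/133) ≈ 0.9997.
√(1−ρ_J²) = |sin(π/133)| = 0.02362
ω* = 2/(1+0.02362) = 1.9539
Hence ρ(B_{ω*}) = 1.9539 − 1 = 0.9539.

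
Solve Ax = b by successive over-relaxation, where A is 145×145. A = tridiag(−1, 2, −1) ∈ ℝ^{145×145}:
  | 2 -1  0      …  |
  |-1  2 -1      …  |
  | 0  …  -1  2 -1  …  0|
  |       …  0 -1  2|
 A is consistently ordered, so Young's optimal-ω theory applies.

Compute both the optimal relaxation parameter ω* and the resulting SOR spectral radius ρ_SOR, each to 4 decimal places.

[ρ_J] n=145: ρ(B_J) = cos(π/(n+1)) = cos(π/146) = 0.9998.
root = sin(π/146) = 0.02152  (since 1−cos² = sin²).
ω* = 2 / (1 + 0.02152) = 2 / 1.02152 ≈ 1.9579.
ρ_SOR = ω* − 1 ≈ 0.9579.

ω* = 1.9579, ρ_SOR = 0.9579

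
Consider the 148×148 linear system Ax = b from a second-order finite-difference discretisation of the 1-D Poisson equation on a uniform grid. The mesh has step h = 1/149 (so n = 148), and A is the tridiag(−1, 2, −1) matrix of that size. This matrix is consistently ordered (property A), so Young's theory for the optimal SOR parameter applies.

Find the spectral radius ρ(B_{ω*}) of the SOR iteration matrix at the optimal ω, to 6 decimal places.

ρ_J = max_k |cos(kπ/149)| = cos(π/149) = 0.999778
1 − cos²(π/149) = sin²(π/149) ⇒ √(1−ρ_J²) = sin(π/149) = 0.0210830.
[ω*] 2 ÷ (1 + 0.0210830) = 2 ÷ 1.0210830 = 1.958705.
ρ_SOR = ω* − 1 ≈ 0.958705.

ρ_SOR = 0.958705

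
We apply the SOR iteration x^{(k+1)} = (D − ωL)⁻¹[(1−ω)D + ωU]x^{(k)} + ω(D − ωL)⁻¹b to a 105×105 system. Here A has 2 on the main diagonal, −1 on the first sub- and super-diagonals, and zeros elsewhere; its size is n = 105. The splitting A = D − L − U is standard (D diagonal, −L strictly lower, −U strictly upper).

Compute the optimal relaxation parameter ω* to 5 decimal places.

spectrum of D⁻¹(L+U) = {cos(kπ/106) : 1≤k≤105}; ρ_J = cos(π/106) = 0.99956.
√(1−ρ_J²) simplifies to sin(π/106) = 0.029633.
So ω* = 2/1.029633 = 1.94244 (Young).
ρ_SOR = ω* − 1 = 1.94244 − 1 = 0.94244.

ω* = 1.94244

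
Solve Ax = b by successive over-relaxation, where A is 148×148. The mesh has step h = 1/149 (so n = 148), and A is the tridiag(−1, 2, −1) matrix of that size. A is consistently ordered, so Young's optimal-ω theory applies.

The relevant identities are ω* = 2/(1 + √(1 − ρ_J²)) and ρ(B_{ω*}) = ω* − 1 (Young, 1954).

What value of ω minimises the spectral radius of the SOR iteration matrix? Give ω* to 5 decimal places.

ω* = 1.95870

B_J for the 148×148 system has eigenvalues cos(kπ/149); ρ_J = cos(π/149) = 0.99978.
√(1 − cos²(π/149)) = sin(π/149) ≈ 0.021083.
Young: ω* = 2/(1+√(1−ρ_J²)) = 2/(1+0.021083) = 2/1.021083 = 1.95870.
[ρ_SOR] ω* − 1 = 0.95870.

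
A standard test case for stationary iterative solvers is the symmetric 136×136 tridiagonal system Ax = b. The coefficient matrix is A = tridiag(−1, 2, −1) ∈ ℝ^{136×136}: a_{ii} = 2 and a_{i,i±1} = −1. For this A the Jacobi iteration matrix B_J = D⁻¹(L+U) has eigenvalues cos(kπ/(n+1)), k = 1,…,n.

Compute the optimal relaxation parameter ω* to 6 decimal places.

ω* = 1.955169

With n=136, ρ(Jacobi) = cos(π/137) = 0.999737.
1 − cos²(π/137) = sin²(π/137) ⇒ √(1−ρ_J²) = sin(π/137) = 0.0229293.
ω* = 2 / (1 + 0.0229293) = 2 / 1.0229293 ≈ 1.955169.
ρ_SOR = ω* − 1 ≈ 0.955169.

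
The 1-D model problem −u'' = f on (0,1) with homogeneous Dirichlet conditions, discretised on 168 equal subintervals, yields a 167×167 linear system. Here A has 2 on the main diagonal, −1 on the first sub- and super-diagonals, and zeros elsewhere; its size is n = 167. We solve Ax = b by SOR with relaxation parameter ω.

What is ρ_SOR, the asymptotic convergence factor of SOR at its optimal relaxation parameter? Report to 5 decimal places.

ρ_J = max_k |cos(kπ/168)| = cos(π/168) = 0.99983
1 − cos²(π/168) = sin²(π/168) ⇒ √(1−ρ_J²) = sin(π/168) = 0.018699.
Then 2/(1+√(1−ρ_J²)) = 2/(1+0.018699); ω* = 2/1.018699 = 1.96329.
ρ_SOR = ω* − 1 ≈ 0.96329.

ρ_SOR = 0.96329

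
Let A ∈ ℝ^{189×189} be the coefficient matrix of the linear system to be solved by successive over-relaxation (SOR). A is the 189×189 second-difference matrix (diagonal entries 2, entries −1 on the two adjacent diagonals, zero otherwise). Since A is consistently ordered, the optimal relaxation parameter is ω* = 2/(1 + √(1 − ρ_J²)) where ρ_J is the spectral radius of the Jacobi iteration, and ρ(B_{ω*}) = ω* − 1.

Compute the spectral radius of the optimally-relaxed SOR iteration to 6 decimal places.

ρ_SOR = 0.967470

[ρ_J] n=189: ρ(B_J) = cos(π/(n+1)) = cos(π/190) = 0.999863.
root = sin(π/190) = 0.0165339  (since 1−cos² = sin²).
[ω*] 2 ÷ (1 + 0.0165339) = 2 ÷ 1.0165339 = 1.967470.
ρ(B_{ω*}) = ω*−1 = 0.967470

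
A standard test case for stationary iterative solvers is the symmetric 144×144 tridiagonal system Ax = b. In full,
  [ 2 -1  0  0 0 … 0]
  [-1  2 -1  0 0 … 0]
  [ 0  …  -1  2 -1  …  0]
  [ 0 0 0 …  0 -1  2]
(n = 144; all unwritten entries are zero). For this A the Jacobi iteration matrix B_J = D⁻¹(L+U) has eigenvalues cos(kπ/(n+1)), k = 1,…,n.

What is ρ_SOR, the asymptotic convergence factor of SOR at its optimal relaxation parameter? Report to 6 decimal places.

ρ_SOR = 0.957590

n=144: λ(B_J) = 1 − λ(A)/2 = cos(kπ/145); k=1 gives ρ_J = 0.999765.
root = sin(π/145) = 0.0216645  (since 1−cos² = sin²).
[ω*] 2 ÷ (1 + 0.0216645) = 2 ÷ 1.0216645 = 1.957590.
ρ(B_{ω*}) = ω*−1 = 0.957590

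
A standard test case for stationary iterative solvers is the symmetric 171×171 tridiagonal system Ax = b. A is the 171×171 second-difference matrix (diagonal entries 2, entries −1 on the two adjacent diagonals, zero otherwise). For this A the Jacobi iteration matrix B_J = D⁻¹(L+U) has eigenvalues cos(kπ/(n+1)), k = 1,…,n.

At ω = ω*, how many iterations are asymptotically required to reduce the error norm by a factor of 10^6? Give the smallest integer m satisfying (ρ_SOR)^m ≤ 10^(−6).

m = 379

With n=171, ρ(Jacobi) = cos(π/172) = 0.9998332.
√(1−ρ_J²) = |sin(π/172)| = 0.0182641
ω* = 2 / (1 + 0.0182641) = 2 / 1.0182641 ≈ 1.9641270.
[ρ_SOR] ω* − 1 = 0.9641270.
ρ_SOR^m ≤ 10^(−6) ⇔ m ≥ 6·ln10/(−ln 0.9641270) = 13.8155/0.0365323 = 378.172; m = ⌈378.172⌉ = 379.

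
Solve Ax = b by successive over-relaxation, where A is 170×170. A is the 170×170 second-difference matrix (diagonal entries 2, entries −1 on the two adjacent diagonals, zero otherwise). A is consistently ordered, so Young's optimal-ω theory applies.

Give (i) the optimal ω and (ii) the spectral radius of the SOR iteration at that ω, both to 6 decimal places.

n=170: λ(B_J) = 1 − λ(A)/2 = cos(kπ/171); k=1 gives ρ_J = 0.999831.
√(1−ρ_J²) = |sin(π/171)| = 0.0183709
Then 2/(1+√(1−ρ_J²)) = 2/(1+0.0183709); ω* = 2/1.0183709 = 1.963921.
ρ(B_{ω*}) = ω*−1 = 0.963921

ω* = 1.963921, ρ_SOR = 0.963921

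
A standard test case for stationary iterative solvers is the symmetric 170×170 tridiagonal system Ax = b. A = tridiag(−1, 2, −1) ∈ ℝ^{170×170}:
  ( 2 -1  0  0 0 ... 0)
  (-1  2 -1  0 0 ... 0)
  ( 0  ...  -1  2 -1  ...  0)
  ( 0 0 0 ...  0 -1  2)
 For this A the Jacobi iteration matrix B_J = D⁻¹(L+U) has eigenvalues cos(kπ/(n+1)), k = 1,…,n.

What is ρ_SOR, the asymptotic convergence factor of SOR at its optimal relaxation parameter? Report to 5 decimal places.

ρ_SOR = 0.96392

n=170: λ(B_J) = 1 − λ(A)/2 = cos(kπ/171); k=1 gives ρ_J = 0.99983.
1 − cos²(π/171) = sin²(π/171) ⇒ √(1−ρ_J²) = sin(π/171) = 0.018371.
ω* = 2 / (1 + 0.018371) = 2 / 1.018371 ≈ 1.96392.
[ρ_SOR] ω* − 1 = 0.96392.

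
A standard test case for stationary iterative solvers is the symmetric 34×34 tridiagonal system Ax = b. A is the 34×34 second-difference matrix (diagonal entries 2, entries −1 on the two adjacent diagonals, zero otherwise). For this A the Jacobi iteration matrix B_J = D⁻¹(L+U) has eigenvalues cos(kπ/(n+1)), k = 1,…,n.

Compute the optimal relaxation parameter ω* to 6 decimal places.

spectrum of D⁻¹(L+U) = {cos(kπ/35) : 1≤k≤34}; ρ_J = cos(π/35) = 0.995974.
√(1−ρ_J²) simplifies to sin(π/35) = 0.0896393.
ω* = 2 / (1 + 0.0896393) = 2 / 1.0896393 ≈ 1.835470.
Hence ρ(B_{ω*}) = 1.835470 − 1 = 0.835470.

ω* = 1.835470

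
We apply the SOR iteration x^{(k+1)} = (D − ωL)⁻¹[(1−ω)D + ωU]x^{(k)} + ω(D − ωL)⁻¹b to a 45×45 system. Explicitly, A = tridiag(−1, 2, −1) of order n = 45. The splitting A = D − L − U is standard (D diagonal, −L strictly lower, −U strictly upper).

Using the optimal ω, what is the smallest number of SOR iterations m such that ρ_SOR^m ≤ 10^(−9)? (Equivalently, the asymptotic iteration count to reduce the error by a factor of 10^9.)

m = 152

½·tridiag(1,0,1) at n=45: λ_k = cos(kπ/46); max |λ| at k=1 ⇒ ρ_J = cos(π/46) ≈ 0.9976688.
√(1−ρ_J²) = |sin(π/46)| = 0.0682424
Then 2/(1+√(1−ρ_J²)) = 2/(1+0.0682424); ω* = 2/1.0682424 = 1.8722342.
and ρ(B_{ω*}) = 1.8722342 − 1 = 0.8722342.
9·ln10 = 20.7233; −ln(0.8722342) = 0.136697; m = ⌈20.7233/0.136697⌉ = ⌈151.600⌉ = 152.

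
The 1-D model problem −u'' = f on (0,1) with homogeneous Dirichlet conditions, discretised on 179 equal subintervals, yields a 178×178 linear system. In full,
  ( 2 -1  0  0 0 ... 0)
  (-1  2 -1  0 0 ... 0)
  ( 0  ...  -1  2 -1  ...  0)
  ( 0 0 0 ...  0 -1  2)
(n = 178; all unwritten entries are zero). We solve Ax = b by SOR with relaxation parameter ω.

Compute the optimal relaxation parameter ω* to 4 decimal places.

ω* = 1.9655

ρ_J = max_k |cos(kπ/179)| = cos(π/179) = 0.9998
root = sin(π/179) = 0.01755  (since 1−cos² = sin²).
ω* = 2/(1 + 0.01755) = 2/1.01755 = 1.9655.
and ρ(B_{ω*}) = 1.9655 − 1 = 0.9655.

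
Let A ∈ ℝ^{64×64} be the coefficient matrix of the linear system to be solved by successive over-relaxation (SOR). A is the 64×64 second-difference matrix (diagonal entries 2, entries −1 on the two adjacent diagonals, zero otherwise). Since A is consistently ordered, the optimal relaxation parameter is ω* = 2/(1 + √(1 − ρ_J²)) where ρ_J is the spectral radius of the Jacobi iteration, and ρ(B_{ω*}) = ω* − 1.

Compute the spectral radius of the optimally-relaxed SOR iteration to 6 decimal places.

ρ_J = max_k |cos(kπ/65)| = cos(π/65) = 0.998832
√(1−ρ_J²) = |sin(π/65)| = 0.0483134
ω* = 2/(1+0.0483134) = 1.907826
and ρ(B_{ω*}) = 1.907826 − 1 = 0.907826.

ρ_SOR = 0.907826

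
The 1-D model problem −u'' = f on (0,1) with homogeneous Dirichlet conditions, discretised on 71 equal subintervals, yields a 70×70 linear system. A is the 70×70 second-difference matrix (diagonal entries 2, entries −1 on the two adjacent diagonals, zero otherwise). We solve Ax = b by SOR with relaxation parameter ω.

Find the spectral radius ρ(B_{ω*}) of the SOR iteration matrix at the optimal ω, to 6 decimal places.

½·tridiag(1,0,1) at n=70: λ_k = cos(kπ/71); max |λ| at k=1 ⇒ ρ_J = cos(π/71) ≈ 0.999021.
1 − cos²(π/71) = sin²(π/71) ⇒ √(1−ρ_J²) = sin(π/71) = 0.0442333.
Young: ω* = 2/(1+√(1−ρ_J²)) = 2/(1+0.0442333) = 2/1.0442333 = 1.915281.
Hence ρ(B_{ω*}) = 1.915281 − 1 = 0.915281.

ρ_SOR = 0.915281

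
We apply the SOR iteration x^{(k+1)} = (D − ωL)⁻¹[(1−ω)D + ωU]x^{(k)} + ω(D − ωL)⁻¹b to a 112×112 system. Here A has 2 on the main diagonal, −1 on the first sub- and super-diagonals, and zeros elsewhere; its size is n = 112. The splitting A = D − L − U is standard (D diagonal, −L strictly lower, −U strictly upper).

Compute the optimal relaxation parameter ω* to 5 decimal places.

ω* = 1.94591

n=112: λ(B_J) = 1 − λ(A)/2 = cos(kπ/113); k=1 gives ρ_J = 0.99961.
√(1−ρ_J²) simplifies to sin(π/113) = 0.027798.
Then 2/(1+√(1−ρ_J²)) = 2/(1+0.027798); ω* = 2/1.027798 = 1.94591.
At ω = 1.94591 every |λ(B_ω)| = ω−1, so ρ_SOR = 0.94591.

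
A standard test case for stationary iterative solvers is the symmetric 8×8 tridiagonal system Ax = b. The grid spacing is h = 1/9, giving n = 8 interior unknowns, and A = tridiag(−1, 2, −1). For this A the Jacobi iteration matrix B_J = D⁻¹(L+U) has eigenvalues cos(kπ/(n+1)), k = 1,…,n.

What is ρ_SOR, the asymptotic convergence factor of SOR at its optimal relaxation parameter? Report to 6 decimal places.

ρ_SOR = 0.490291

With n=8, ρ(Jacobi) = cos(π/9) = 0.939693.
√(1 − cos²(π/9)) = sin(π/9) ≈ 0.3420201.
ω* = 2 / (1 + 0.3420201) = 2 / 1.3420201 ≈ 1.490291.
At ω = 1.490291 every |λ(B_ω)| = ω−1, so ρ_SOR = 0.490291.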